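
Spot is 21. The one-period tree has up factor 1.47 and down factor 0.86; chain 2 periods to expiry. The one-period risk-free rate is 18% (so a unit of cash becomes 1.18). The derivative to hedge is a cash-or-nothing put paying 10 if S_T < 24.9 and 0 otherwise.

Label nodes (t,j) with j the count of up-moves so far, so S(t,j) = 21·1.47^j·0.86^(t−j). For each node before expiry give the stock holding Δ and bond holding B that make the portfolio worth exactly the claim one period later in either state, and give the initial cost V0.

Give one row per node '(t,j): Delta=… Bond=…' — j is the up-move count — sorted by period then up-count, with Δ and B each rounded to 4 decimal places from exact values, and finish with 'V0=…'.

Under the risk-neutral measure, an up-move has probability p* = (R−d)/(u−d) = 0.5246 and values discount at R = 1.18.
Terminal values V(2,·): V(2,0)=10.0000, V(2,1)=0.0000, V(2,2)=0.0000
Node (1,0) S=18.0600: V=(p*·0.0000+(1−p*)·10.0000)/1.18=4.0289; Δ=(0.0000−10.0000)/(26.5482−15.5316)=-0.9077; B=V−Δ·S=20.4223
Node (1,1) S=30.8700: V=(p*·0.0000+(1−p*)·0.0000)/1.18=0.0000; Δ=(0.0000−0.0000)/(45.3789−26.5482)=0.0000; B=V−Δ·S=0.0000
Node (0,0) S=21.0000: V=(p*·0.0000+(1−p*)·4.0289)/1.18=1.6232; Δ=(0.0000−4.0289)/(30.8700−18.0600)=-0.3145; B=V−Δ·S=8.2280
Self-financing check: at every node Δ·S+B equals the discounted successor values.

(0,0): Delta=-0.3145 Bond=8.2280
(1,0): Delta=-0.9077 Bond=20.4223
(1,1): Delta=0.0000 Bond=0.0000
V0=1.6232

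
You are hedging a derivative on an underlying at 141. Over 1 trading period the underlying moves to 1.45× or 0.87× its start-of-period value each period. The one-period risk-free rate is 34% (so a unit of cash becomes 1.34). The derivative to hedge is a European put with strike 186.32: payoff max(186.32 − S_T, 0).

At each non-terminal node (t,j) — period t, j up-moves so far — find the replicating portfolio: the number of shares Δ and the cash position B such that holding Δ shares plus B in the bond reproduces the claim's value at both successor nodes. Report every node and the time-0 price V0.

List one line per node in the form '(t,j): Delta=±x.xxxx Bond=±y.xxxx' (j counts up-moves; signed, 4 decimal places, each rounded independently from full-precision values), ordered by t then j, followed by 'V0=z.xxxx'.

No-arbitrage ⇒ martingale measure with p* = (R−d)/(u−d) = 0.8103.
Terminal payoffs: V(1,0)=63.6500, V(1,1)=0.0000
(0,0): S=141.0000. Δ = (V_up−V_dn)/(S_up−S_dn) = (0.0000−63.6500)/(204.4500−122.6700) = -0.7783. V = [p*·0.0000 + (1−p*)·63.6500]/1.34 = 9.0086. B = V − Δ·S = 118.7500.
Self-financing check: at every node Δ·S+B equals the discounted successor values.

(0,0): Delta=-0.7783 Bond=118.7500
V0=9.0086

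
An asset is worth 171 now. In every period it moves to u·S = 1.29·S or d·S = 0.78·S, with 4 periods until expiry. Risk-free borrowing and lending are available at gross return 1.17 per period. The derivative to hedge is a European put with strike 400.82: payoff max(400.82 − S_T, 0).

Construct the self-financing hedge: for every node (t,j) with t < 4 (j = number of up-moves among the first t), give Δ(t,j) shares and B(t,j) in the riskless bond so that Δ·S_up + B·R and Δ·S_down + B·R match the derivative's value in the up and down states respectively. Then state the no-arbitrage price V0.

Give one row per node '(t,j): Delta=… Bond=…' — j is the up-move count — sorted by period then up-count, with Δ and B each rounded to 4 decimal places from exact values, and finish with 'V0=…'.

(0,0): Delta=-0.7672 Bond=187.3572
(1,0): Delta=-1.0000 Bond=250.2602
(1,1): Delta=-0.7239 Bond=209.6534
(2,0): Delta=-1.0000 Bond=292.8044
(2,1): Delta=-1.0000 Bond=292.8044
(2,2): Delta=-0.6725 Bond=230.6761
(3,0): Delta=-1.0000 Bond=342.5812
(3,1): Delta=-1.0000 Bond=342.5812
(3,2): Delta=-1.0000 Bond=342.5812
(3,3): Delta=-0.6116 Bond=247.5248
V0=56.1678

Under the risk-neutral measure, an up-move has probability p* = (R−d)/(u−d) = 0.7647 and values discount at R = 1.17.
Terminal payoffs: V(4,0)=337.5243, V(4,1)=296.1386, V(4,2)=227.6930, V(4,3)=114.4946, V(4,4)=0.0000
(3,0): S=81.1484. Δ = (V_up−V_dn)/(S_up−S_dn) = (296.1386−337.5243)/(104.6814−63.2957) = -1.0000. V = [p*·296.1386 + (1−p*)·337.5243]/1.17 = 261.4328. B = V − Δ·S = 342.5812.
(3,1): S=134.2070. Δ = (V_up−V_dn)/(S_up−S_dn) = (227.6930−296.1386)/(173.1270−104.6814) = -1.0000. V = [p*·227.6930 + (1−p*)·296.1386]/1.17 = 208.3742. B = V − Δ·S = 342.5812.
(3,2): S=221.9577. Δ = (V_up−V_dn)/(S_up−S_dn) = (114.4946−227.6930)/(286.3254−173.1270) = -1.0000. V = [p*·114.4946 + (1−p*)·227.6930]/1.17 = 120.6235. B = V − Δ·S = 342.5812.
(3,3): S=367.0838. Δ = (V_up−V_dn)/(S_up−S_dn) = (0.0000−114.4946)/(473.5381−286.3254) = -0.6116. V = [p*·0.0000 + (1−p*)·114.4946]/1.17 = 23.0256. B = V − Δ·S = 247.5248.
(2,0): S=104.0364. Δ = (V_up−V_dn)/(S_up−S_dn) = (208.3742−261.4328)/(134.2070−81.1484) = -1.0000. V = [p*·208.3742 + (1−p*)·261.4328]/1.17 = 188.7680. B = V − Δ·S = 292.8044.
(2,1): S=172.0602. Δ = (V_up−V_dn)/(S_up−S_dn) = (120.6235−208.3742)/(221.9577−134.2070) = -1.0000. V = [p*·120.6235 + (1−p*)·208.3742]/1.17 = 120.7442. B = V − Δ·S = 292.8044.
(2,2): S=284.5611. Δ = (V_up−V_dn)/(S_up−S_dn) = (23.0256−120.6235)/(367.0838−221.9577) = -0.6725. V = [p*·23.0256 + (1−p*)·120.6235]/1.17 = 39.3075. B = V − Δ·S = 230.6761.
(1,0): S=133.3800. Δ = (V_up−V_dn)/(S_up−S_dn) = (120.7442−188.7680)/(172.0602−104.0364) = -1.0000. V = [p*·120.7442 + (1−p*)·188.7680]/1.17 = 116.8802. B = V − Δ·S = 250.2602.
(1,1): S=220.5900. Δ = (V_up−V_dn)/(S_up−S_dn) = (39.3075−120.7442)/(284.5611−172.0602) = -0.7239. V = [p*·39.3075 + (1−p*)·120.7442]/1.17 = 49.9736. B = V − Δ·S = 209.6534.
(0,0): S=171.0000. Δ = (V_up−V_dn)/(S_up−S_dn) = (49.9736−116.8802)/(220.5900−133.3800) = -0.7672. V = [p*·49.9736 + (1−p*)·116.8802]/1.17 = 56.1678. B = V − Δ·S = 187.3572.
Each (Δ,B) replicates both successor values, so the strategy is self-financing and V0 is arbitrage-free.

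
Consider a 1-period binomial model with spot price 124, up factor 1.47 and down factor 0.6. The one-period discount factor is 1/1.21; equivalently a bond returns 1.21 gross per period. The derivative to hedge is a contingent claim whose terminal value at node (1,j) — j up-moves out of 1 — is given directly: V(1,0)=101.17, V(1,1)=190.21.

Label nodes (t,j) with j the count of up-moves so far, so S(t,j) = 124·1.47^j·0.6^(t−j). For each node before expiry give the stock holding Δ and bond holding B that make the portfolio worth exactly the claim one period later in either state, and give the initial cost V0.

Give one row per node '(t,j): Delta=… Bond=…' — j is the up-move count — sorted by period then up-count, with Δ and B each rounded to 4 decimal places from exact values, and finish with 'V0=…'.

Risk-neutral probability p* = (R−d)/(u−d) = (1.21−0.6)/(1.47−0.6) = 0.7011.
At expiry t=1: V(1,0)=101.1700, V(1,1)=190.2100
Node (0,0) S=124.0000: V=(p*·190.2100+(1−p*)·101.1700)/1.21=135.2069; Δ=(190.2100−101.1700)/(182.2800−74.4000)=0.8254; B=V−Δ·S=32.8621
The time-0 hedge costs 135.2069, which is the no-arbitrage price.

(0,0): Delta=0.8254 Bond=32.8621
V0=135.2069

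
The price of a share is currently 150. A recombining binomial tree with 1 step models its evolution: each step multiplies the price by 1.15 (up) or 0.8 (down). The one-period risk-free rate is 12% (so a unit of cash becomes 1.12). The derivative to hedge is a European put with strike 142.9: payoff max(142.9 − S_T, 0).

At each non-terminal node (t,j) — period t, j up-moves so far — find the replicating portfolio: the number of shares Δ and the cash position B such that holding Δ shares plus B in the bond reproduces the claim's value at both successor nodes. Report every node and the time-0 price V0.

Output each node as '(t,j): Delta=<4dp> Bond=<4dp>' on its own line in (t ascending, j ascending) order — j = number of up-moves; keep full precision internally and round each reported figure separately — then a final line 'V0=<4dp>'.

(0,0): Delta=-0.4362 Bond=67.1811
V0=1.7526

The replicating-portfolio and risk-neutral prices coincide; use p* = (1.12−0.8)/(1.15−0.8) = 0.9143 for the latter.
Terminal payoffs: V(1,0)=22.9000, V(1,1)=0.0000
  t=0,j=0: stock 150.0000 → up 172.5000 (V=0.0000), down 120.0000 (V=22.9000). Price 1.7526; hedge Δ=-0.4362, bond B=67.1811.
Check: Δ(0,0)·S0 + B(0,0) = 1.7526 = V0.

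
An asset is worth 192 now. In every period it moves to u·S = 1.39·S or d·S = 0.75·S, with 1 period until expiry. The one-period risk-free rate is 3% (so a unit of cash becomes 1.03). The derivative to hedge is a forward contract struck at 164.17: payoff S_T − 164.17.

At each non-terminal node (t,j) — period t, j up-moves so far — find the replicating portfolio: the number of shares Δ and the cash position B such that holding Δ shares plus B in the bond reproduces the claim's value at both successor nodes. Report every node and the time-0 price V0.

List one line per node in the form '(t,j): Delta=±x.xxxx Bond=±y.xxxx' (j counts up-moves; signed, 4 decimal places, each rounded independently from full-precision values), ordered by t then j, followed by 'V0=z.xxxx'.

The replicating-portfolio and risk-neutral prices coincide; use p* = (1.03−0.75)/(1.39−0.75) = 0.4375 for the latter.
At expiry t=1: V(1,0)=-20.1700, V(1,1)=102.7100
Node (0,0) S=192.0000: V=(p*·102.7100+(1−p*)·-20.1700)/1.03=32.6117; Δ=(102.7100−-20.1700)/(266.8800−144.0000)=1.0000; B=V−Δ·S=-159.3883
Root portfolio cost Δ·192+B reproduces V0=32.6117.

(0,0): Delta=1.0000 Bond=-159.3883
V0=32.6117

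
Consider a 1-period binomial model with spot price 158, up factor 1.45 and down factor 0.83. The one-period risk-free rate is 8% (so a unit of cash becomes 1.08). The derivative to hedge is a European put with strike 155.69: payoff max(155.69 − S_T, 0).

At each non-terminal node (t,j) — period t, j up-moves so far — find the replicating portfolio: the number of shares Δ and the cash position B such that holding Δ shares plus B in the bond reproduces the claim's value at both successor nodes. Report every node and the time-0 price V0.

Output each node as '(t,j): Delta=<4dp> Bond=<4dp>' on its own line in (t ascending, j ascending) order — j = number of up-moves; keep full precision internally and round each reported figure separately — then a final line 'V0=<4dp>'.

The replicating-portfolio and risk-neutral prices coincide; use p* = (1.08−0.83)/(1.45−0.83) = 0.4032 for the latter.
At expiry t=1: V(1,0)=24.5500, V(1,1)=0.0000
Node (0,0) S=158.0000: V=(p*·0.0000+(1−p*)·24.5500)/1.08=13.5656; Δ=(0.0000−24.5500)/(229.1000−131.1400)=-0.2506; B=V−Δ·S=53.1623
Check: Δ(0,0)·S0 + B(0,0) = 13.5656 = V0.

(0,0): Delta=-0.2506 Bond=53.1623
V0=13.5656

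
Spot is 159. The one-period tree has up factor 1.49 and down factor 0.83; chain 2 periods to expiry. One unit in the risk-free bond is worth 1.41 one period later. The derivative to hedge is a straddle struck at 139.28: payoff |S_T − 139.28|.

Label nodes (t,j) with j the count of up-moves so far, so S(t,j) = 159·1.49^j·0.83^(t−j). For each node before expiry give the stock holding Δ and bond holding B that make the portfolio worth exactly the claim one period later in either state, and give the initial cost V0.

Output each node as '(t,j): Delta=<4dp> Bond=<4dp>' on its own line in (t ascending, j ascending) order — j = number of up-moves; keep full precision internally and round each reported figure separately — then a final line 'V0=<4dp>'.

Risk-neutral probability p* = (R−d)/(u−d) = (1.41−0.83)/(1.49−0.83) = 0.8788.
At expiry t=2: V(2,0)=29.7449, V(2,1)=57.3553, V(2,2)=213.7159
(1,0): S=131.9700. Δ = (V_up−V_dn)/(S_up−S_dn) = (57.3553−29.7449)/(196.6353−109.5351) = 0.3170. V = [p*·57.3553 + (1−p*)·29.7449]/1.41 = 38.3040. B = V − Δ·S = -3.5300.
(1,1): S=236.9100. Δ = (V_up−V_dn)/(S_up−S_dn) = (213.7159−57.3553)/(352.9959−196.6353) = 1.0000. V = [p*·213.7159 + (1−p*)·57.3553]/1.41 = 138.1299. B = V − Δ·S = -98.7801.
(0,0): S=159.0000. Δ = (V_up−V_dn)/(S_up−S_dn) = (138.1299−38.3040)/(236.9100−131.9700) = 0.9513. V = [p*·138.1299 + (1−p*)·38.3040]/1.41 = 89.3828. B = V − Δ·S = -61.8686.
Each (Δ,B) replicates both successor values, so the strategy is self-financing and V0 is arbitrage-free.

(0,0): Delta=0.9513 Bond=-61.8686
(1,0): Delta=0.3170 Bond=-3.5300
(1,1): Delta=1.0000 Bond=-98.7801
V0=89.3828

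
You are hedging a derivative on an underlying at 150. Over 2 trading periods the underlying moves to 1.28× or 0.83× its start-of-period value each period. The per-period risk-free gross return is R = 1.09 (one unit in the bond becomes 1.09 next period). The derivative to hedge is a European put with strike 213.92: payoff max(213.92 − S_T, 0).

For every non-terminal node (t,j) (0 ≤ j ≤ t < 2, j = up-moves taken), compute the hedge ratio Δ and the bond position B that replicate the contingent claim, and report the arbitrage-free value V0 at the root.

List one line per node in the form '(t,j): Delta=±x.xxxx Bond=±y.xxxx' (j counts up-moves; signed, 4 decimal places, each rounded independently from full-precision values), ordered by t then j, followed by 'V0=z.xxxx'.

(0,0): Delta=-0.7500 Bond=151.4930
(1,0): Delta=-1.0000 Bond=196.2569
(1,1): Delta=-0.6315 Bond=142.3788
V0=38.9984

Since d<R<u, set p* = (R−d)/(u−d) = 0.5778; price each node as the discounted p*-expectation of its children.
At expiry t=2: V(2,0)=110.5850, V(2,1)=54.5600, V(2,2)=0.0000
  t=1,j=0: stock 124.5000 → up 159.3600 (V=54.5600), down 103.3350 (V=110.5850). Price 71.7569; hedge Δ=-1.0000, bond B=196.2569.
  t=1,j=1: stock 192.0000 → up 245.7600 (V=0.0000), down 159.3600 (V=54.5600). Price 21.1344; hedge Δ=-0.6315, bond B=142.3788.
  t=0,j=0: stock 150.0000 → up 192.0000 (V=21.1344), down 124.5000 (V=71.7569). Price 38.9984; hedge Δ=-0.7500, bond B=151.4930.
Check: Δ(0,0)·S0 + B(0,0) = 38.9984 = V0.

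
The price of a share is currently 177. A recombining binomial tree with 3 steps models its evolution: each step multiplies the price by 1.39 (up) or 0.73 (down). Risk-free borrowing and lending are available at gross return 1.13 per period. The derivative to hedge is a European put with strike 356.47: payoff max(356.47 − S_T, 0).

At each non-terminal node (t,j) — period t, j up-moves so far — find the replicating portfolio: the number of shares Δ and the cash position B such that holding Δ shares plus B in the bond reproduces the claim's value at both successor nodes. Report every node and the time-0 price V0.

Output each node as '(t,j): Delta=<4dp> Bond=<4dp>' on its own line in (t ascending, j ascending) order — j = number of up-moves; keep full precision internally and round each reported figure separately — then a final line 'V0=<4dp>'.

(0,0): Delta=-0.7073 Bond=213.5781
(1,0): Delta=-1.0000 Bond=279.1683
(1,1): Delta=-0.6073 Bond=216.7570
(2,0): Delta=-1.0000 Bond=315.4602
(2,1): Delta=-1.0000 Bond=315.4602
(2,2): Delta=-0.4733 Bond=199.0942
V0=88.3932

No-arbitrage ⇒ martingale measure with p* = (R−d)/(u−d) = 0.6061.
At expiry t=3: V(3,0)=287.6140, V(3,1)=225.3606, V(3,2)=106.8234, V(3,3)=0.0000
  t=2,j=0: stock 94.3233 → up 131.1094 (V=225.3606), down 68.8560 (V=287.6140). Price 221.1369; hedge Δ=-1.0000, bond B=315.4602.
  t=2,j=1: stock 179.6019 → up 249.6466 (V=106.8234), down 131.1094 (V=225.3606). Price 135.8583; hedge Δ=-1.0000, bond B=315.4602.
  t=2,j=2: stock 341.9817 → up 475.3546 (V=0.0000), down 249.6466 (V=106.8234). Price 37.2406; hedge Δ=-0.4733, bond B=199.0942.
  t=1,j=0: stock 129.2100 → up 179.6019 (V=135.8583), down 94.3233 (V=221.1369). Price 149.9583; hedge Δ=-1.0000, bond B=279.1683.
  t=1,j=1: stock 246.0300 → up 341.9817 (V=37.2406), down 179.6019 (V=135.8583). Price 67.3363; hedge Δ=-0.6073, bond B=216.7570.
  t=0,j=0: stock 177.0000 → up 246.0300 (V=67.3363), down 129.2100 (V=149.9583). Price 88.3932; hedge Δ=-0.7073, bond B=213.5781.
Root portfolio cost Δ·177+B reproduces V0=88.3932.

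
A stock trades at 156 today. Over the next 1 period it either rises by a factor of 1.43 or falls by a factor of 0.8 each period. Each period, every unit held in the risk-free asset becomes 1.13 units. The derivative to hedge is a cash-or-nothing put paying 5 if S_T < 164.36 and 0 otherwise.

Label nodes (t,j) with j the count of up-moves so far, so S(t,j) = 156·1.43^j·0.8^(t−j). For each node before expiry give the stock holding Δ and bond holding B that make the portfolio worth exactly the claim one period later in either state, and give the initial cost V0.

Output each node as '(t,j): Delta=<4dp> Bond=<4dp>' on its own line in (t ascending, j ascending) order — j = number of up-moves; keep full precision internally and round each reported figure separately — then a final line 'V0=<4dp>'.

(0,0): Delta=-0.0509 Bond=10.0435
V0=2.1070

Risk-neutral probability p* = (R−d)/(u−d) = (1.13−0.8)/(1.43−0.8) = 0.5238.
Terminal payoffs: V(1,0)=5.0000, V(1,1)=0.0000
(0,0): S=156.0000. Δ = (V_up−V_dn)/(S_up−S_dn) = (0.0000−5.0000)/(223.0800−124.8000) = -0.0509. V = [p*·0.0000 + (1−p*)·5.0000]/1.13 = 2.1070. B = V − Δ·S = 10.0435.
Self-financing check: at every node Δ·S+B equals the discounted successor values.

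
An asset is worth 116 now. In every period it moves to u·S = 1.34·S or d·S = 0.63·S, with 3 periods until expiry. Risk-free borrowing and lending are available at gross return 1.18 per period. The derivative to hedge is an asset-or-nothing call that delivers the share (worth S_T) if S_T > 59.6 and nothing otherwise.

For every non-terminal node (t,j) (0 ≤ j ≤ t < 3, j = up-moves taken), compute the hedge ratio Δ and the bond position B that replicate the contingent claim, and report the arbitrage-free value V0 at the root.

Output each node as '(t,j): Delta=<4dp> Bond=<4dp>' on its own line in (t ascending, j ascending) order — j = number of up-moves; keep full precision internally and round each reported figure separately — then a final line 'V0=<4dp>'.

Risk-neutral probability p* = (R−d)/(u−d) = (1.18−0.63)/(1.34−0.63) = 0.7746.
Payoff layer (t=3): V(3,0)=0.0000, V(3,1)=61.6941, V(3,2)=131.2224, V(3,3)=279.1081
(2,0): S=46.0404. Δ = (V_up−V_dn)/(S_up−S_dn) = (61.6941−0.0000)/(61.6941−29.0055) = 1.8873. V = [p*·61.6941 + (1−p*)·0.0000]/1.18 = 40.5010. B = V − Δ·S = -46.3921.
(2,1): S=97.9272. Δ = (V_up−V_dn)/(S_up−S_dn) = (131.2224−61.6941)/(131.2224−61.6941) = 1.0000. V = [p*·131.2224 + (1−p*)·61.6941]/1.18 = 97.9272. B = V − Δ·S = 0.0000.
(2,2): S=208.2896. Δ = (V_up−V_dn)/(S_up−S_dn) = (279.1081−131.2224)/(279.1081−131.2224) = 1.0000. V = [p*·279.1081 + (1−p*)·131.2224]/1.18 = 208.2896. B = V − Δ·S = 0.0000.
(1,0): S=73.0800. Δ = (V_up−V_dn)/(S_up−S_dn) = (97.9272−40.5010)/(97.9272−46.0404) = 1.1068. V = [p*·97.9272 + (1−p*)·40.5010]/1.18 = 72.0221. B = V − Δ·S = -8.8598.
(1,1): S=155.4400. Δ = (V_up−V_dn)/(S_up−S_dn) = (208.2896−97.9272)/(208.2896−97.9272) = 1.0000. V = [p*·208.2896 + (1−p*)·97.9272]/1.18 = 155.4400. B = V − Δ·S = 0.0000.
(0,0): S=116.0000. Δ = (V_up−V_dn)/(S_up−S_dn) = (155.4400−72.0221)/(155.4400−73.0800) = 1.0128. V = [p*·155.4400 + (1−p*)·72.0221]/1.18 = 115.7980. B = V − Δ·S = -1.6920.
Root portfolio cost Δ·116+B reproduces V0=115.7980.

(0,0): Delta=1.0128 Bond=-1.6920
(1,0): Delta=1.1068 Bond=-8.8598
(1,1): Delta=1.0000 Bond=0.0000
(2,0): Delta=1.8873 Bond=-46.3921
(2,1): Delta=1.0000 Bond=0.0000
(2,2): Delta=1.0000 Bond=0.0000
V0=115.7980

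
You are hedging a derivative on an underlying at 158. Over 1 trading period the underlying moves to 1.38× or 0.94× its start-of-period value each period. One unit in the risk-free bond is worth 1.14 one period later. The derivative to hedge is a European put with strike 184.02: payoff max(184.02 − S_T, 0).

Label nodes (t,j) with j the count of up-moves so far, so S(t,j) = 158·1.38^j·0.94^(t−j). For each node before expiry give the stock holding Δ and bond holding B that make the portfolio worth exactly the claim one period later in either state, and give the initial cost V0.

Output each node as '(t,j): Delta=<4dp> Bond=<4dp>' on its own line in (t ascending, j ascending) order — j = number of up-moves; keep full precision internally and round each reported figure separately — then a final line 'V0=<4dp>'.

The replicating-portfolio and risk-neutral prices coincide; use p* = (1.14−0.94)/(1.38−0.94) = 0.4545 for the latter.
At expiry t=1: V(1,0)=35.5000, V(1,1)=0.0000
Node (0,0) S=158.0000: V=(p*·0.0000+(1−p*)·35.5000)/1.14=16.9856; Δ=(0.0000−35.5000)/(218.0400−148.5200)=-0.5106; B=V−Δ·S=97.6675
Each (Δ,B) replicates both successor values, so the strategy is self-financing and V0 is arbitrage-free.

(0,0): Delta=-0.5106 Bond=97.6675
V0=16.9856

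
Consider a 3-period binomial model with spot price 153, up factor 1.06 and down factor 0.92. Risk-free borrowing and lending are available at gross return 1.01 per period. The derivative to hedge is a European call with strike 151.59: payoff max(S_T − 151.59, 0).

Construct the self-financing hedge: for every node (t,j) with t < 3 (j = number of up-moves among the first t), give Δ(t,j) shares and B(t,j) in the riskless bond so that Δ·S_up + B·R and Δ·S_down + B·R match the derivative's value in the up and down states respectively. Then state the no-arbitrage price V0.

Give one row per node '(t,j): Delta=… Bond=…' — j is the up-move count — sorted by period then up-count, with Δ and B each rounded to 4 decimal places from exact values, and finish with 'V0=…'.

The replicating-portfolio and risk-neutral prices coincide; use p* = (1.01−0.92)/(1.06−0.92) = 0.6429 for the latter.
At expiry t=3: V(3,0)=0.0000, V(3,1)=0.0000, V(3,2)=6.5679, V(3,3)=30.6354
(2,0): S=129.4992. Δ = (V_up−V_dn)/(S_up−S_dn) = (0.0000−0.0000)/(137.2692−119.1393) = 0.0000. V = [p*·0.0000 + (1−p*)·0.0000]/1.01 = 0.0000. B = V − Δ·S = 0.0000.
(2,1): S=149.2056. Δ = (V_up−V_dn)/(S_up−S_dn) = (6.5679−0.0000)/(158.1579−137.2692) = 0.3144. V = [p*·6.5679 + (1−p*)·0.0000]/1.01 = 4.1804. B = V − Δ·S = -42.7334.
(2,2): S=171.9108. Δ = (V_up−V_dn)/(S_up−S_dn) = (30.6354−6.5679)/(182.2254−158.1579) = 1.0000. V = [p*·30.6354 + (1−p*)·6.5679]/1.01 = 21.8217. B = V − Δ·S = -150.0891.
(1,0): S=140.7600. Δ = (V_up−V_dn)/(S_up−S_dn) = (4.1804−0.0000)/(149.2056−129.4992) = 0.2121. V = [p*·4.1804 + (1−p*)·0.0000]/1.01 = 2.6608. B = V − Δ·S = -27.1995.
(1,1): S=162.1800. Δ = (V_up−V_dn)/(S_up−S_dn) = (21.8217−4.1804)/(171.9108−149.2056) = 0.7770. V = [p*·21.8217 + (1−p*)·4.1804]/1.01 = 15.3676. B = V − Δ·S = -110.6414.
(0,0): S=153.0000. Δ = (V_up−V_dn)/(S_up−S_dn) = (15.3676−2.6608)/(162.1800−140.7600) = 0.5932. V = [p*·15.3676 + (1−p*)·2.6608]/1.01 = 10.7222. B = V − Δ·S = -80.0403.
Check: Δ(0,0)·S0 + B(0,0) = 10.7222 = V0.

(0,0): Delta=0.5932 Bond=-80.0403
(1,0): Delta=0.2121 Bond=-27.1995
(1,1): Delta=0.7770 Bond=-110.6414
(2,0): Delta=0.0000 Bond=0.0000
(2,1): Delta=0.3144 Bond=-42.7334
(2,2): Delta=1.0000 Bond=-150.0891
V0=10.7222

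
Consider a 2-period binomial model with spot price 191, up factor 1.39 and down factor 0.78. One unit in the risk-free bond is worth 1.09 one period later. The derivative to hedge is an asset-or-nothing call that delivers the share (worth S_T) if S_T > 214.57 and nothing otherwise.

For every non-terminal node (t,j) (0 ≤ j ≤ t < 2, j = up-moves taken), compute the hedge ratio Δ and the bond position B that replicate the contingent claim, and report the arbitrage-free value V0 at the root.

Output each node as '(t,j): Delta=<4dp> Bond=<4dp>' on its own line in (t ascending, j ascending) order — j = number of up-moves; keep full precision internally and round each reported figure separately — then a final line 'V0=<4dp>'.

Under the risk-neutral measure, an up-move has probability p* = (R−d)/(u−d) = 0.5082 and values discount at R = 1.09.
Payoff layer (t=2): V(2,0)=0.0000, V(2,1)=0.0000, V(2,2)=369.0311
Node (1,0) S=148.9800: V=(p*·0.0000+(1−p*)·0.0000)/1.09=0.0000; Δ=(0.0000−0.0000)/(207.0822−116.2044)=0.0000; B=V−Δ·S=0.0000
Node (1,1) S=265.4900: V=(p*·369.0311+(1−p*)·0.0000)/1.09=172.0554; Δ=(369.0311−0.0000)/(369.0311−207.0822)=2.2787; B=V−Δ·S=-432.9136
Node (0,0) S=191.0000: V=(p*·172.0554+(1−p*)·0.0000)/1.09=80.2183; Δ=(172.0554−0.0000)/(265.4900−148.9800)=1.4767; B=V−Δ·S=-201.8397
The time-0 hedge costs 80.2183, which is the no-arbitrage price.

(0,0): Delta=1.4767 Bond=-201.8397
(1,0): Delta=0.0000 Bond=0.0000
(1,1): Delta=2.2787 Bond=-432.9136
V0=80.2183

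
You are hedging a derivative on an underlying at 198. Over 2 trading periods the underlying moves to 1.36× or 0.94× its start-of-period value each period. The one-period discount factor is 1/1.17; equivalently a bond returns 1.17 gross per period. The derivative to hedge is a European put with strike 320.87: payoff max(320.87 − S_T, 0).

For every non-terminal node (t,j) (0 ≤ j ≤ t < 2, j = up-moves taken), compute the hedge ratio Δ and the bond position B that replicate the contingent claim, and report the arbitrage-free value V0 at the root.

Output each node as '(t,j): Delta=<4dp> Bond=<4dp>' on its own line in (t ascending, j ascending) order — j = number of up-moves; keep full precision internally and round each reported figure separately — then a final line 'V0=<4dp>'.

(0,0): Delta=-0.7448 Bond=193.7957
(1,0): Delta=-1.0000 Bond=274.2479
(1,1): Delta=-0.5990 Bond=187.4962
V0=46.3349

Since d<R<u, set p* = (R−d)/(u−d) = 0.5476; price each node as the discounted p*-expectation of its children.
Terminal values V(2,·): V(2,0)=145.9172, V(2,1)=67.7468, V(2,2)=0.0000
  t=1,j=0: stock 186.1200 → up 253.1232 (V=67.7468), down 174.9528 (V=145.9172). Price 88.1279; hedge Δ=-1.0000, bond B=274.2479.
  t=1,j=1: stock 269.2800 → up 366.2208 (V=0.0000), down 253.1232 (V=67.7468). Price 26.1943; hedge Δ=-0.5990, bond B=187.4962.
  t=0,j=0: stock 198.0000 → up 269.2800 (V=26.1943), down 186.1200 (V=88.1279). Price 46.3349; hedge Δ=-0.7448, bond B=193.7957.
Each (Δ,B) replicates both successor values, so the strategy is self-financing and V0 is arbitrage-free.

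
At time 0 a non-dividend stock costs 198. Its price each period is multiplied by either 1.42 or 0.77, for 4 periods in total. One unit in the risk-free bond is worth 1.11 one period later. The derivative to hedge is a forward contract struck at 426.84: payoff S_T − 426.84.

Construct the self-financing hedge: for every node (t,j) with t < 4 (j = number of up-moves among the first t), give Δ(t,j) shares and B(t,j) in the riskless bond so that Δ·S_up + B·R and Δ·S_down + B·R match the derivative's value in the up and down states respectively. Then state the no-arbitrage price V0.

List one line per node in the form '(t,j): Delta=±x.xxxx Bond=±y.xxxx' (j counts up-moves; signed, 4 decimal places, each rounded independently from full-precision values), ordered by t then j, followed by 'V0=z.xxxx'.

(0,0): Delta=1.0000 Bond=-281.1727
(1,0): Delta=1.0000 Bond=-312.1017
(1,1): Delta=1.0000 Bond=-312.1017
(2,0): Delta=1.0000 Bond=-346.4329
(2,1): Delta=1.0000 Bond=-346.4329
(2,2): Delta=1.0000 Bond=-346.4329
(3,0): Delta=1.0000 Bond=-384.5405
(3,1): Delta=1.0000 Bond=-384.5405
(3,2): Delta=1.0000 Bond=-384.5405
(3,3): Delta=1.0000 Bond=-384.5405
V0=-83.1727

Under the risk-neutral measure, an up-move has probability p* = (R−d)/(u−d) = 0.5231 and values discount at R = 1.11.
At expiry t=4: V(4,0)=-357.2370, V(4,1)=-298.4812, V(4,2)=-190.1263, V(4,3)=9.6969, V(4,4)=378.2021
(3,0): S=90.3935. Δ = (V_up−V_dn)/(S_up−S_dn) = (-298.4812−-357.2370)/(128.3588−69.6030) = 1.0000. V = [p*·-298.4812 + (1−p*)·-357.2370]/1.11 = -294.1470. B = V − Δ·S = -384.5405.
(3,1): S=166.6998. Δ = (V_up−V_dn)/(S_up−S_dn) = (-190.1263−-298.4812)/(236.7137−128.3588) = 1.0000. V = [p*·-190.1263 + (1−p*)·-298.4812]/1.11 = -217.8408. B = V − Δ·S = -384.5405.
(3,2): S=307.4203. Δ = (V_up−V_dn)/(S_up−S_dn) = (9.6969−-190.1263)/(436.5369−236.7137) = 1.0000. V = [p*·9.6969 + (1−p*)·-190.1263]/1.11 = -77.1202. B = V − Δ·S = -384.5405.
(3,3): S=566.9310. Δ = (V_up−V_dn)/(S_up−S_dn) = (378.2021−9.6969)/(805.0421−436.5369) = 1.0000. V = [p*·378.2021 + (1−p*)·9.6969]/1.11 = 182.3905. B = V − Δ·S = -384.5405.
(2,0): S=117.3942. Δ = (V_up−V_dn)/(S_up−S_dn) = (-217.8408−-294.1470)/(166.6998−90.3935) = 1.0000. V = [p*·-217.8408 + (1−p*)·-294.1470]/1.11 = -229.0387. B = V − Δ·S = -346.4329.
(2,1): S=216.4932. Δ = (V_up−V_dn)/(S_up−S_dn) = (-77.1202−-217.8408)/(307.4203−166.6998) = 1.0000. V = [p*·-77.1202 + (1−p*)·-217.8408]/1.11 = -129.9397. B = V − Δ·S = -346.4329.
(2,2): S=399.2472. Δ = (V_up−V_dn)/(S_up−S_dn) = (182.3905−-77.1202)/(566.9310−307.4203) = 1.0000. V = [p*·182.3905 + (1−p*)·-77.1202]/1.11 = 52.8143. B = V − Δ·S = -346.4329.
(1,0): S=152.4600. Δ = (V_up−V_dn)/(S_up−S_dn) = (-129.9397−-229.0387)/(216.4932−117.3942) = 1.0000. V = [p*·-129.9397 + (1−p*)·-229.0387]/1.11 = -159.6417. B = V − Δ·S = -312.1017.
(1,1): S=281.1600. Δ = (V_up−V_dn)/(S_up−S_dn) = (52.8143−-129.9397)/(399.2472−216.4932) = 1.0000. V = [p*·52.8143 + (1−p*)·-129.9397]/1.11 = -30.9417. B = V − Δ·S = -312.1017.
(0,0): S=198.0000. Δ = (V_up−V_dn)/(S_up−S_dn) = (-30.9417−-159.6417)/(281.1600−152.4600) = 1.0000. V = [p*·-30.9417 + (1−p*)·-159.6417]/1.11 = -83.1727. B = V − Δ·S = -281.1727.
The time-0 hedge costs -83.1727, which is the no-arbitrage price.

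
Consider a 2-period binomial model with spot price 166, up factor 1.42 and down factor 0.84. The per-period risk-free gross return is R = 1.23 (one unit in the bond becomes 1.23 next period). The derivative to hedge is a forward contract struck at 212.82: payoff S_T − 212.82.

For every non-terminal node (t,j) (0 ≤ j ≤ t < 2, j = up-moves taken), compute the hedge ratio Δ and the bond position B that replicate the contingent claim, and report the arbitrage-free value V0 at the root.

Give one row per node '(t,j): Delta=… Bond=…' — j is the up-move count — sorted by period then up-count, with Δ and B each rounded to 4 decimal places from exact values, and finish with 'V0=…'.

(0,0): Delta=1.0000 Bond=-140.6702
(1,0): Delta=1.0000 Bond=-173.0244
(1,1): Delta=1.0000 Bond=-173.0244
V0=25.3298

Under the risk-neutral measure, an up-move has probability p* = (R−d)/(u−d) = 0.6724 and values discount at R = 1.23.
Terminal payoffs: V(2,0)=-95.6904, V(2,1)=-14.8152, V(2,2)=121.9024
  t=1,j=0: stock 139.4400 → up 198.0048 (V=-14.8152), down 117.1296 (V=-95.6904). Price -33.5844; hedge Δ=1.0000, bond B=-173.0244.
  t=1,j=1: stock 235.7200 → up 334.7224 (V=121.9024), down 198.0048 (V=-14.8152). Price 62.6956; hedge Δ=1.0000, bond B=-173.0244.
  t=0,j=0: stock 166.0000 → up 235.7200 (V=62.6956), down 139.4400 (V=-33.5844). Price 25.3298; hedge Δ=1.0000, bond B=-140.6702.
Root portfolio cost Δ·166+B reproduces V0=25.3298.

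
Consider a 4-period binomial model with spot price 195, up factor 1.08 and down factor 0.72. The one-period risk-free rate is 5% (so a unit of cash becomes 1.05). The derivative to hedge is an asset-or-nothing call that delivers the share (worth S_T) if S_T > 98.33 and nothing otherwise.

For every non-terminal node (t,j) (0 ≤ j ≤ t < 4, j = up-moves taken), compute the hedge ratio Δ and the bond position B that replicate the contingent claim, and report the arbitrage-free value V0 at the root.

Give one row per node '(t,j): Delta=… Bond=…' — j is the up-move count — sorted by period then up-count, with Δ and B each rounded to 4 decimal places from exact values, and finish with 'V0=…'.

(0,0): Delta=1.0183 Bond=-3.7050
(1,0): Delta=1.2122 Bond=-31.1221
(1,1): Delta=1.0065 Bond=-1.4146
(2,0): Delta=2.8286 Bond=-196.0695
(2,1): Delta=1.1143 Bond=-17.8245
(2,2): Delta=1.0000 Bond=0.0000
(3,0): Delta=0.0000 Bond=0.0000
(3,1): Delta=3.0000 Bond=-224.5887
(3,2): Delta=1.0000 Bond=0.0000
(3,3): Delta=1.0000 Bond=0.0000
V0=194.8607

No-arbitrage ⇒ martingale measure with p* = (R−d)/(u−d) = 0.9167.
Terminal payoffs: V(4,0)=0.0000, V(4,1)=0.0000, V(4,2)=117.9090, V(4,3)=176.8636, V(4,4)=265.2953
(3,0): S=72.7834. Δ = (V_up−V_dn)/(S_up−S_dn) = (0.0000−0.0000)/(78.6060−52.4040) = 0.0000. V = [p*·0.0000 + (1−p*)·0.0000]/1.05 = 0.0000. B = V − Δ·S = 0.0000.
(3,1): S=109.1750. Δ = (V_up−V_dn)/(S_up−S_dn) = (117.9090−0.0000)/(117.9090−78.6060) = 3.0000. V = [p*·117.9090 + (1−p*)·0.0000]/1.05 = 102.9365. B = V − Δ·S = -224.5887.
(3,2): S=163.7626. Δ = (V_up−V_dn)/(S_up−S_dn) = (176.8636−117.9090)/(176.8636−117.9090) = 1.0000. V = [p*·176.8636 + (1−p*)·117.9090]/1.05 = 163.7626. B = V − Δ·S = 0.0000.
(3,3): S=245.6438. Δ = (V_up−V_dn)/(S_up−S_dn) = (265.2953−176.8636)/(265.2953−176.8636) = 1.0000. V = [p*·265.2953 + (1−p*)·176.8636]/1.05 = 245.6438. B = V − Δ·S = 0.0000.
(2,0): S=101.0880. Δ = (V_up−V_dn)/(S_up−S_dn) = (102.9365−0.0000)/(109.1750−72.7834) = 2.8286. V = [p*·102.9365 + (1−p*)·0.0000]/1.05 = 89.8652. B = V − Δ·S = -196.0695.
(2,1): S=151.6320. Δ = (V_up−V_dn)/(S_up−S_dn) = (163.7626−102.9365)/(163.7626−109.1750) = 1.1143. V = [p*·163.7626 + (1−p*)·102.9365]/1.05 = 151.1369. B = V − Δ·S = -17.8245.
(2,2): S=227.4480. Δ = (V_up−V_dn)/(S_up−S_dn) = (245.6438−163.7626)/(245.6438−163.7626) = 1.0000. V = [p*·245.6438 + (1−p*)·163.7626]/1.05 = 227.4480. B = V − Δ·S = 0.0000.
(1,0): S=140.4000. Δ = (V_up−V_dn)/(S_up−S_dn) = (151.1369−89.8652)/(151.6320−101.0880) = 1.2122. V = [p*·151.1369 + (1−p*)·89.8652]/1.05 = 139.0770. B = V − Δ·S = -31.1221.
(1,1): S=210.6000. Δ = (V_up−V_dn)/(S_up−S_dn) = (227.4480−151.1369)/(227.4480−151.6320) = 1.0065. V = [p*·227.4480 + (1−p*)·151.1369]/1.05 = 210.5607. B = V − Δ·S = -1.4146.
(0,0): S=195.0000. Δ = (V_up−V_dn)/(S_up−S_dn) = (210.5607−139.0770)/(210.6000−140.4000) = 1.0183. V = [p*·210.5607 + (1−p*)·139.0770]/1.05 = 194.8607. B = V − Δ·S = -3.7050.
The time-0 hedge costs 194.8607, which is the no-arbitrage price.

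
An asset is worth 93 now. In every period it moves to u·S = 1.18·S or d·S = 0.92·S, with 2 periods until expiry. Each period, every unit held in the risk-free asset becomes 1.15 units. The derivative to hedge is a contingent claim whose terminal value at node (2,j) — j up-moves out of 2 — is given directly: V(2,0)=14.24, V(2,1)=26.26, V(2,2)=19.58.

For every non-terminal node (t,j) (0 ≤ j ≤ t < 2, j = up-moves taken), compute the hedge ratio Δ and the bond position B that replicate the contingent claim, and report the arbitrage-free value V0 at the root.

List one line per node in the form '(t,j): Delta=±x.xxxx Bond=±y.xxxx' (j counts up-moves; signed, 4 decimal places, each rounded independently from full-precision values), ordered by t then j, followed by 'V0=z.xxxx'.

No-arbitrage ⇒ martingale measure with p* = (R−d)/(u−d) = 0.8846.
At expiry t=2: V(2,0)=14.2400, V(2,1)=26.2600, V(2,2)=19.5800
(1,0): S=85.5600. Δ = (V_up−V_dn)/(S_up−S_dn) = (26.2600−14.2400)/(100.9608−78.7152) = 0.5403. V = [p*·26.2600 + (1−p*)·14.2400]/1.15 = 21.6288. B = V − Δ·S = -24.6020.
(1,1): S=109.7400. Δ = (V_up−V_dn)/(S_up−S_dn) = (19.5800−26.2600)/(129.4932−100.9608) = -0.2341. V = [p*·19.5800 + (1−p*)·26.2600]/1.15 = 17.6963. B = V − Δ·S = 43.3886.
(0,0): S=93.0000. Δ = (V_up−V_dn)/(S_up−S_dn) = (17.6963−21.6288)/(109.7400−85.5600) = -0.1626. V = [p*·17.6963 + (1−p*)·21.6288]/1.15 = 15.7827. B = V − Δ·S = 30.9074.
Root portfolio cost Δ·93+B reproduces V0=15.7827.

(0,0): Delta=-0.1626 Bond=30.9074
(1,0): Delta=0.5403 Bond=-24.6020
(1,1): Delta=-0.2341 Bond=43.3886
V0=15.7827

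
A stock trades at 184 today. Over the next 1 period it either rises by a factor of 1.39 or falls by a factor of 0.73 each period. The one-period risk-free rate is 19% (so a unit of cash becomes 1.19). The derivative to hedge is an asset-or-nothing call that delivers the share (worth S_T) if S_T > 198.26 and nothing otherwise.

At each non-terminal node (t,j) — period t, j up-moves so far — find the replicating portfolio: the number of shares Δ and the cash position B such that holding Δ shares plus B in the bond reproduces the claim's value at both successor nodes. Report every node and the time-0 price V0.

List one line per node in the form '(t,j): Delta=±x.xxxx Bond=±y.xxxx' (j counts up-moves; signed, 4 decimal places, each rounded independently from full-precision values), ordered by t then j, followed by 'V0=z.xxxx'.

(0,0): Delta=2.1061 Bond=-237.7194
V0=149.7958

Risk-neutral probability p* = (R−d)/(u−d) = (1.19−0.73)/(1.39−0.73) = 0.6970.
Terminal values V(1,·): V(1,0)=0.0000, V(1,1)=255.7600
Node (0,0) S=184.0000: V=(p*·255.7600+(1−p*)·0.0000)/1.19=149.7958; Δ=(255.7600−0.0000)/(255.7600−134.3200)=2.1061; B=V−Δ·S=-237.7194
Root portfolio cost Δ·184+B reproduces V0=149.7958.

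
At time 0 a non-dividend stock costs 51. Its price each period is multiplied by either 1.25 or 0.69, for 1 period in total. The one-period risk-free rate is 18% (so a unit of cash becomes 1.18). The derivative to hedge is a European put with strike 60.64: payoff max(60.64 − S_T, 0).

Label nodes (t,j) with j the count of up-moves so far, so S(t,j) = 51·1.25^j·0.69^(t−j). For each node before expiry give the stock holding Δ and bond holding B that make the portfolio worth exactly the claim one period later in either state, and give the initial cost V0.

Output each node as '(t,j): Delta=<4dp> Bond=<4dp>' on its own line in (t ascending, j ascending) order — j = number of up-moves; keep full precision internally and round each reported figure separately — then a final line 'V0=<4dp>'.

Under the risk-neutral measure, an up-move has probability p* = (R−d)/(u−d) = 0.8750 and values discount at R = 1.18.
At expiry t=1: V(1,0)=25.4500, V(1,1)=0.0000
  t=0,j=0: stock 51.0000 → up 63.7500 (V=0.0000), down 35.1900 (V=25.4500). Price 2.6960; hedge Δ=-0.8911, bond B=48.1424.
The time-0 hedge costs 2.6960, which is the no-arbitrage price.

(0,0): Delta=-0.8911 Bond=48.1424
V0=2.6960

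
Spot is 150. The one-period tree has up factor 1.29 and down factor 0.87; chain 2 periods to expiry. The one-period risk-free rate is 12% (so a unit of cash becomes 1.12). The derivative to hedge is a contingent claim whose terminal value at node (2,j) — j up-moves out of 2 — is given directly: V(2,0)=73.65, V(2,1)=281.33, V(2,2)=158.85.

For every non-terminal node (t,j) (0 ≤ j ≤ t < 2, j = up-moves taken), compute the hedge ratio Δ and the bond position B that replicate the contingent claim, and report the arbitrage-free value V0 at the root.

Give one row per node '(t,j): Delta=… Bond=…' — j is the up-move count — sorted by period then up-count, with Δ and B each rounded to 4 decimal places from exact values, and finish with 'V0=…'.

Under the risk-neutral measure, an up-move has probability p* = (R−d)/(u−d) = 0.5952 and values discount at R = 1.12.
Terminal values V(2,·): V(2,0)=73.6500, V(2,1)=281.3300, V(2,2)=158.8500
Node (1,0) S=130.5000: V=(p*·281.3300+(1−p*)·73.6500)/1.12=176.1331; Δ=(281.3300−73.6500)/(168.3450−113.5350)=3.7891; B=V−Δ·S=-318.3431
Node (1,1) S=193.5000: V=(p*·158.8500+(1−p*)·281.3300)/1.12=186.0940; Δ=(158.8500−281.3300)/(249.6150−168.3450)=-1.5071; B=V−Δ·S=477.7130
Node (0,0) S=150.0000: V=(p*·186.0940+(1−p*)·176.1331)/1.12=162.5555; Δ=(186.0940−176.1331)/(193.5000−130.5000)=0.1581; B=V−Δ·S=138.8391
Root portfolio cost Δ·150+B reproduces V0=162.5555.

(0,0): Delta=0.1581 Bond=138.8391
(1,0): Delta=3.7891 Bond=-318.3431
(1,1): Delta=-1.5071 Bond=477.7130
V0=162.5555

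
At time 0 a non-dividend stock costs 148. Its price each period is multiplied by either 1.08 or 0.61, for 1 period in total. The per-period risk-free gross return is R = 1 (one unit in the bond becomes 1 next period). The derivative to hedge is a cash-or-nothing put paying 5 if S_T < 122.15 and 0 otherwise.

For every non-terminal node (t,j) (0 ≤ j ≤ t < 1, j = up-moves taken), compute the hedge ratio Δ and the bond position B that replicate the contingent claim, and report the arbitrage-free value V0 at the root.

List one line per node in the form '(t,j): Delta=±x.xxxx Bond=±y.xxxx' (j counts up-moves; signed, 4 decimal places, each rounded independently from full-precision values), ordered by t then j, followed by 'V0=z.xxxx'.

(0,0): Delta=-0.0719 Bond=11.4894
V0=0.8511

The replicating-portfolio and risk-neutral prices coincide; use p* = (1−0.61)/(1.08−0.61) = 0.8298 for the latter.
At expiry t=1: V(1,0)=5.0000, V(1,1)=0.0000
(0,0): S=148.0000. Δ = (V_up−V_dn)/(S_up−S_dn) = (0.0000−5.0000)/(159.8400−90.2800) = -0.0719. V = [p*·0.0000 + (1−p*)·5.0000]/1 = 0.8511. B = V − Δ·S = 11.4894.
Each (Δ,B) replicates both successor values, so the strategy is self-financing and V0 is arbitrage-free.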